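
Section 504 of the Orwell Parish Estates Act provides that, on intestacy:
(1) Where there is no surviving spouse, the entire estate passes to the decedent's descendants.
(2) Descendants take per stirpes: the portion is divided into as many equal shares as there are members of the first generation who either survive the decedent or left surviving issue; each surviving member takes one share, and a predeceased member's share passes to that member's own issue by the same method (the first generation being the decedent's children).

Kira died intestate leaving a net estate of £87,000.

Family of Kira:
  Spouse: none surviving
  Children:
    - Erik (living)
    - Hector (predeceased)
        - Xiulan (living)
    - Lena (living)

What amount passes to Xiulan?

The entire £87,000 passes to the descendants.
That amount (£87,000) is divided into 3 shares of £29,000: Erik and Lena each take £29,000; Hector's £29,000 share passes to Hector's issue.
Hector's share (£29,000) passes entirely to Xiulan.

Xiulan receives £29,000.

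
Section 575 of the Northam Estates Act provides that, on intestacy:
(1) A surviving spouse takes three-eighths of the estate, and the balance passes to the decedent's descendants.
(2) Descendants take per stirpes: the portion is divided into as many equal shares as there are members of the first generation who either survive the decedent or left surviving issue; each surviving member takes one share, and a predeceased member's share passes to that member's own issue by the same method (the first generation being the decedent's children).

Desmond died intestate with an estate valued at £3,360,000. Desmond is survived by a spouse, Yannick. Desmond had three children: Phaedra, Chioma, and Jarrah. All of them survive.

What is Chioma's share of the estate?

Chioma receives £700,000.

Yannick takes three-eighths of £3,360,000 = £1,260,000. The remaining £2,100,000 passes to the descendants.
The descendants' portion (£2,100,000) is divided into 3 shares of £700,000: Phaedra, Chioma, and Jarrah each take £700,000.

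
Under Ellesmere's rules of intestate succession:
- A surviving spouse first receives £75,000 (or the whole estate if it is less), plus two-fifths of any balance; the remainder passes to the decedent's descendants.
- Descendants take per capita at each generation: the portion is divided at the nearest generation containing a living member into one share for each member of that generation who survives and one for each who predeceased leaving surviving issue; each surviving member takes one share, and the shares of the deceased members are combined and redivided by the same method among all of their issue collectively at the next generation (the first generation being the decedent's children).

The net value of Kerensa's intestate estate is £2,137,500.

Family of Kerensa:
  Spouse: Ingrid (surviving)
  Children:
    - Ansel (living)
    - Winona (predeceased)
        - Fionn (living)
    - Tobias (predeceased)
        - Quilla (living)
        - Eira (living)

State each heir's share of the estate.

Ingrid first takes £75,000, leaving a balance of £2,062,500. Ingrid then takes two-fifths of the balance (£825,000), for a total of £900,000. The remaining £1,237,500 passes to the descendants.
The descendants' portion (£1,237,500) is divided at the children's generation into 3 shares of £412,500. Ansel takes £412,500. The 2 shares of the deceased (Winona and Tobias) are combined into a pool of £825,000.
That pool (£825,000) is divided at the grandchildren's generation equally among Fionn, Quilla, and Eira: £275,000 each.

Ingrid: £900,000; Ansel: £412,500; Fionn: £275,000; Quilla: £275,000; Eira: £275,000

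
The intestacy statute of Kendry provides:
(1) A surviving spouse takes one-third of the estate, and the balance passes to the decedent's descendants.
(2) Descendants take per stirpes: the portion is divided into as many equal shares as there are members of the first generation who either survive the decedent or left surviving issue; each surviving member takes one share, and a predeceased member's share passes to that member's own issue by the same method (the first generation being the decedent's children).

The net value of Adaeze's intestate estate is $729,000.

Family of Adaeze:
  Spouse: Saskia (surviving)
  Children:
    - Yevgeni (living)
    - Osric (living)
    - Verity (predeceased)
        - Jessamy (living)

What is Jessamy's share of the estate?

Saskia takes one-third of $729,000 = $243,000. The remaining $486,000 passes to the descendants.
The descendants' portion ($486,000) is divided into 3 shares of $162,000: Yevgeni and Osric each take $162,000; Verity's $162,000 share passes to Verity's issue.
Verity's share ($162,000) passes entirely to Jessamy.

Jessamy receives $162,000.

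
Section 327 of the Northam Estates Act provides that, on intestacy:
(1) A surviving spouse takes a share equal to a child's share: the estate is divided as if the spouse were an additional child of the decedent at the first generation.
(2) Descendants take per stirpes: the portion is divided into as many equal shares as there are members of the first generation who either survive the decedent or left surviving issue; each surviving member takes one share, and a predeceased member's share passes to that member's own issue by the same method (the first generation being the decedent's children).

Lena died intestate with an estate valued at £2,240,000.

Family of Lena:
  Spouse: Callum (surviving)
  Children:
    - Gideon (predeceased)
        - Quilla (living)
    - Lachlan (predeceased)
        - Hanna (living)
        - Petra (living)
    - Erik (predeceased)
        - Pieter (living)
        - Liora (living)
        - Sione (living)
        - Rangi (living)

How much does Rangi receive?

The spouse counts as an additional share at the children's level, so there are 4 primary shares of £560,000. Callum takes one such share (£560,000).
The children's combined portion (£1,680,000) is divided into 3 shares of £560,000: Gideon's £560,000 share passes to Gideon's issue; Lachlan's £560,000 share passes to Lachlan's issue; Erik's £560,000 share passes to Erik's issue.
Gideon's share (£560,000) passes entirely to Quilla.
Lachlan's share (£560,000) is divided into 2 shares of £280,000: Hanna and Petra each take £280,000.
Erik's share (£560,000) is divided into 4 shares of £140,000: Pieter, Liora, Sione, and Rangi each take £140,000.

Rangi receives £140,000.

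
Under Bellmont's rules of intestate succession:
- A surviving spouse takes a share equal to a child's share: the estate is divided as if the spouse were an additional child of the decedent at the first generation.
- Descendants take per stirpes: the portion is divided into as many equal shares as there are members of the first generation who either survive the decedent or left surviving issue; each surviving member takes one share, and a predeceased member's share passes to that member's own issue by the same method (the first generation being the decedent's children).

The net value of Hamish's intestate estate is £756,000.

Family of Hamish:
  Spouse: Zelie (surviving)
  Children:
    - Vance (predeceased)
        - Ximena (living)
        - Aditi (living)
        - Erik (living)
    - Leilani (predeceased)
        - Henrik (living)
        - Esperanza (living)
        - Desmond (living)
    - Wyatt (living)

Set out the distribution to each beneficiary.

The spouse counts as an additional share at the children's level, so there are 4 primary shares of £189,000. Zelie takes one such share (£189,000).
The children's combined portion (£567,000) is divided into 3 shares of £189,000: Wyatt takes £189,000; Vance's £189,000 share passes to Vance's issue; Leilani's £189,000 share passes to Leilani's issue.
Vance's share (£189,000) is divided into 3 shares of £63,000: Ximena, Aditi, and Erik each take £63,000.
Leilani's share (£189,000) is divided into 3 shares of £63,000: Henrik, Esperanza, and Desmond each take £63,000.

Zelie: £189,000; Ximena: £63,000; Aditi: £63,000; Erik: £63,000; Henrik: £63,000; Esperanza: £63,000; Desmond: £63,000; Wyatt: £189,000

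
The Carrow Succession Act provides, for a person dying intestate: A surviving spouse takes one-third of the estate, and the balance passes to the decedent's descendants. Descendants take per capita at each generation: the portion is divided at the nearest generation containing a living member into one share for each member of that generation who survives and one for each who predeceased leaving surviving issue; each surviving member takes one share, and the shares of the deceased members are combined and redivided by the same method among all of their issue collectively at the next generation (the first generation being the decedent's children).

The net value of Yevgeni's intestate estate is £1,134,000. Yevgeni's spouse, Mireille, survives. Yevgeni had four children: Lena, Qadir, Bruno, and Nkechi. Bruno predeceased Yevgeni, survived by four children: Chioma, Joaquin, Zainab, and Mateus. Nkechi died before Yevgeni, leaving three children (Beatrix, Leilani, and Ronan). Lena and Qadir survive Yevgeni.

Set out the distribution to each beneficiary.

Mireille takes one-third of £1,134,000 = £378,000. The remaining £756,000 passes to the descendants.
The descendants' portion (£756,000) is divided at the children's generation into 4 shares of £189,000. Lena and Qadir each take £189,000. The 2 shares of the deceased (Bruno and Nkechi) are combined into a pool of £378,000.
That pool (£378,000) is divided at the grandchildren's generation equally among Chioma, Joaquin, Zainab, Mateus, Beatrix, Leilani, and Ronan: £54,000 each.

Mireille: £378,000; Lena: £189,000; Qadir: £189,000; Chioma: £54,000; Joaquin: £54,000; Zainab: £54,000; Mateus: £54,000; Beatrix: £54,000; Leilani: £54,000; Ronan: £54,000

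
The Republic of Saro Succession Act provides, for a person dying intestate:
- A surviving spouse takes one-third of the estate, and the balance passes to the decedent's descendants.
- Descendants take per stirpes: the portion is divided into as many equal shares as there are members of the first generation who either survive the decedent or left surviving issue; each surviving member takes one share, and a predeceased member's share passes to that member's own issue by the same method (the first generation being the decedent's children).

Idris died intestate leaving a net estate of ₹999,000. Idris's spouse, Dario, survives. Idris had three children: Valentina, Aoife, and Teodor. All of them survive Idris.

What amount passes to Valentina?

Valentina receives ₹222,000.

Dario takes one-third of ₹999,000 = ₹333,000. The remaining ₹666,000 passes to the descendants.
The descendants' portion (₹666,000) is divided into 3 shares of ₹222,000: Valentina, Aoife, and Teodor each take ₹222,000.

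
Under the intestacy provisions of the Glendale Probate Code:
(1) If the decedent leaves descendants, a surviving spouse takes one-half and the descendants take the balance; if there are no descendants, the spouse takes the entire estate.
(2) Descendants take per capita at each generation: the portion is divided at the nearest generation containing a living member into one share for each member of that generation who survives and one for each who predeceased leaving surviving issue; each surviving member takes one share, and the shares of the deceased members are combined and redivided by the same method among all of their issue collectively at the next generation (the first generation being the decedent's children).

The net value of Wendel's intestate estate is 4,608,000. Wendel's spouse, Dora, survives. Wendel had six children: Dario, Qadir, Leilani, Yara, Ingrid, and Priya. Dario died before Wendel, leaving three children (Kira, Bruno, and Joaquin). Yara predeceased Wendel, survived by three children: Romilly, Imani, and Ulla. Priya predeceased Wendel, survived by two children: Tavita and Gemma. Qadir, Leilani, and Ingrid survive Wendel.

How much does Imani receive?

Dora takes one-half of 4,608,000 = 2,304,000. The remaining 2,304,000 passes to the descendants.
The descendants' portion (2,304,000) is divided at the children's generation into 6 shares of 384,000. Qadir, Leilani, and Ingrid each take 384,000. The 3 shares of the deceased (Dario, Yara, and Priya) are combined into a pool of 1,152,000.
That pool (1,152,000) is divided at the grandchildren's generation equally among Kira, Bruno, Joaquin, Romilly, Imani, Ulla, Tavita, and Gemma: 144,000 each.

Imani receives 144,000.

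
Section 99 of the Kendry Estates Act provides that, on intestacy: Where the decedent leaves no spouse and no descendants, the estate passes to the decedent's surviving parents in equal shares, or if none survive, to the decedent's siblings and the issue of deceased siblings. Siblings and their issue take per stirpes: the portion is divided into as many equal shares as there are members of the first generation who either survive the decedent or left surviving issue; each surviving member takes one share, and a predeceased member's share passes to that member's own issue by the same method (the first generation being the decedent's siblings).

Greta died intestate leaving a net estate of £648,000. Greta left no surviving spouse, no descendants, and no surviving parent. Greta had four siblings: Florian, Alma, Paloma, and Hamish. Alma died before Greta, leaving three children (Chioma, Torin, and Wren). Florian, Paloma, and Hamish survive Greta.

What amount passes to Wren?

The entire £648,000 passes to the siblings and their issue.
That amount (£648,000) is divided into 4 shares of £162,000: Florian, Paloma, and Hamish each take £162,000; Alma's £162,000 share passes to Alma's issue.
Alma's share (£162,000) is divided into 3 shares of £54,000: Chioma, Torin, and Wren each take £54,000.

Wren receives £54,000.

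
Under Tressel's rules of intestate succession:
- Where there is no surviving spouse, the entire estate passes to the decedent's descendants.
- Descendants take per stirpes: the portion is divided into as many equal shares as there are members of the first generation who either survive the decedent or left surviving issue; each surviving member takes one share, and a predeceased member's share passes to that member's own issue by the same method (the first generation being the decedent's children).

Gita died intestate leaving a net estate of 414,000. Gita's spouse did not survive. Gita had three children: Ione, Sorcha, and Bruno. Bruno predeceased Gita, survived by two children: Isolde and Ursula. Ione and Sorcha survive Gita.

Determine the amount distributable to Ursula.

Ursula receives 69,000.

The entire 414,000 passes to the descendants.
That amount (414,000) is divided into 3 shares of 138,000: Ione and Sorcha each take 138,000; Bruno's 138,000 share passes to Bruno's issue.
Bruno's share (138,000) is divided into 2 shares of 69,000: Isolde and Ursula each take 69,000.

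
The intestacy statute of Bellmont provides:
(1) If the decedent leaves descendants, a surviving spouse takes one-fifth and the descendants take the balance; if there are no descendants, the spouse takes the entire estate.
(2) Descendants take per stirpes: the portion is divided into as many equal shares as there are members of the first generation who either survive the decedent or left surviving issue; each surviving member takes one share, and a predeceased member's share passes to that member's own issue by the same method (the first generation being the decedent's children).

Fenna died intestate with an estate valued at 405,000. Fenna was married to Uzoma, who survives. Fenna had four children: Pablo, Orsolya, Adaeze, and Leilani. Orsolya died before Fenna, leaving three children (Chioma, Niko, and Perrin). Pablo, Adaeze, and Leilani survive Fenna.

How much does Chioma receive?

Uzoma takes one-fifth of 405,000 = 81,000. The remaining 324,000 passes to the descendants.
The descendants' portion (324,000) is divided into 4 shares of 81,000: Pablo, Adaeze, and Leilani each take 81,000; Orsolya's 81,000 share passes to Orsolya's issue.
Orsolya's share (81,000) is divided into 3 shares of 27,000: Chioma, Niko, and Perrin each take 27,000.

Chioma receives 27,000.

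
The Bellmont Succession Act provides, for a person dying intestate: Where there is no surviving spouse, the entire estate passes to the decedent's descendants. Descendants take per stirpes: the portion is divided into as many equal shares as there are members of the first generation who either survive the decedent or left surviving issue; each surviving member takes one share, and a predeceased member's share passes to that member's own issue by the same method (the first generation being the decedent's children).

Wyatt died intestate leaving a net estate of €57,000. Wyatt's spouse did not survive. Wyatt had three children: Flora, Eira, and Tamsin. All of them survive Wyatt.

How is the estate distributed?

The entire €57,000 passes to the descendants.
That amount (€57,000) is divided into 3 shares of €19,000: Flora, Eira, and Tamsin each take €19,000.

Flora: €19,000; Eira: €19,000; Tamsin: €19,000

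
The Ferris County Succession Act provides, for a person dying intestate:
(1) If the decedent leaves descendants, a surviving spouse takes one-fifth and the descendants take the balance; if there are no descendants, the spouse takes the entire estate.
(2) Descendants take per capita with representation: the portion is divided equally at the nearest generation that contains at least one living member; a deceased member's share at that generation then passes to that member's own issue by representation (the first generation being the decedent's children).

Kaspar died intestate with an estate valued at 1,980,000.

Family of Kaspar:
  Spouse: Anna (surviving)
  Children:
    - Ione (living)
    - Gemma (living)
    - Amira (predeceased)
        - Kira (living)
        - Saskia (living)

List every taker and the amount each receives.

Anna takes one-fifth of 1,980,000 = 396,000. The remaining 1,584,000 passes to the descendants.
The descendants' portion (1,584,000) is divided into 3 shares of 528,000: Ione and Gemma each take 528,000; Amira's 528,000 share passes to Amira's issue.
Amira's share (528,000) is divided into 2 shares of 264,000: Kira and Saskia each take 264,000.

Anna: 396,000; Ione: 528,000; Gemma: 528,000; Kira: 264,000; Saskia: 264,000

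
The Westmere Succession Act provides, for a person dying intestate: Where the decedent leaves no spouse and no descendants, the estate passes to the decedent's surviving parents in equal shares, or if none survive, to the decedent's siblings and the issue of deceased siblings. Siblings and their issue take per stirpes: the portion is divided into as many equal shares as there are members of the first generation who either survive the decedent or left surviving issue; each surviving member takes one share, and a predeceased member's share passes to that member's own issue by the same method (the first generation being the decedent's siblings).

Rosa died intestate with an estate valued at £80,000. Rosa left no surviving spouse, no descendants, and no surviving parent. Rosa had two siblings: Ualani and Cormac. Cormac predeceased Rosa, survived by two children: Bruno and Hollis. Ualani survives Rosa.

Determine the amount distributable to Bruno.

Bruno receives £20,000.

The entire £80,000 passes to the siblings and their issue.
That amount (£80,000) is divided into 2 shares of £40,000: Ualani takes £40,000; Cormac's £40,000 share passes to Cormac's issue.
Cormac's share (£40,000) is divided into 2 shares of £20,000: Bruno and Hollis each take £20,000.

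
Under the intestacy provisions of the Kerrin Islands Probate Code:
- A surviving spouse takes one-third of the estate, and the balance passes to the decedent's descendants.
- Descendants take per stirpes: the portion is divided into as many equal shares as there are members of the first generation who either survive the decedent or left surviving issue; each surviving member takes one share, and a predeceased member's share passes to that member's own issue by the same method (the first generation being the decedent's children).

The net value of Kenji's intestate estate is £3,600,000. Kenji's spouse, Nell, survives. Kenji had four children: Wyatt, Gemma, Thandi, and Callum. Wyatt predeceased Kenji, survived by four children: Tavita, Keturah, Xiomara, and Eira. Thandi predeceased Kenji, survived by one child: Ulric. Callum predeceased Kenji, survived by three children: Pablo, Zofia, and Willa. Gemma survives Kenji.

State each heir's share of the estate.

Nell: £1,200,000; Tavita: £150,000; Keturah: £150,000; Xiomara: £150,000; Eira: £150,000; Gemma: £600,000; Ulric: £600,000; Pablo: £200,000; Zofia: £200,000; Willa: £200,000

Nell takes one-third of £3,600,000 = £1,200,000. The remaining £2,400,000 passes to the descendants.
The descendants' portion (£2,400,000) is divided into 4 shares of £600,000: Gemma takes £600,000; Wyatt's £600,000 share passes to Wyatt's issue; Thandi's £600,000 share passes to Thandi's issue; Callum's £600,000 share passes to Callum's issue.
Wyatt's share (£600,000) is divided into 4 shares of £150,000: Tavita, Keturah, Xiomara, and Eira each take £150,000.
Thandi's share (£600,000) passes entirely to Ulric.
Callum's share (£600,000) is divided into 3 shares of £200,000: Pablo, Zofia, and Willa each take £200,000.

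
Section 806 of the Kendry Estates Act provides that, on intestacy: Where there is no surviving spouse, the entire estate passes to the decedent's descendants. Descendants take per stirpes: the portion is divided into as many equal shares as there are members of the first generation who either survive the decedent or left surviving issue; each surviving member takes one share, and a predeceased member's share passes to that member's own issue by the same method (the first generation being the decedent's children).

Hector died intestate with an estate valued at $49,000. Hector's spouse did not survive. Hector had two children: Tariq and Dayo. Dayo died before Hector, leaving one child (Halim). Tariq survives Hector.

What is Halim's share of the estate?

The entire $49,000 passes to the descendants.
That amount ($49,000) is divided into 2 shares of $24,500: Tariq takes $24,500; Dayo's $24,500 share passes to Dayo's issue.
Dayo's share ($24,500) passes entirely to Halim.

Halim receives $24,500.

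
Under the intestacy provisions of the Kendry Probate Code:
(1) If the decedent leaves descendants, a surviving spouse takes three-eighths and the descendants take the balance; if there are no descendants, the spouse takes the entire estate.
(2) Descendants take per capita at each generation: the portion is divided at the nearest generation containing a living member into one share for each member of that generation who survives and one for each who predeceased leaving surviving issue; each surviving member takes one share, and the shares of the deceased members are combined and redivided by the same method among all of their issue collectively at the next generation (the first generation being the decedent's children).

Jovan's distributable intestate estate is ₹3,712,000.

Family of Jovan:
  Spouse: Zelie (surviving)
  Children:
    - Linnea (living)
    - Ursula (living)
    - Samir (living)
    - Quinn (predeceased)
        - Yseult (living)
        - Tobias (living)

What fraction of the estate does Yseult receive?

Yseult receives 5/64 of the estate.

Zelie takes three-eighths of ₹3,712,000 = ₹1,392,000. The remaining ₹2,320,000 passes to the descendants.
The descendants' portion (₹2,320,000) is divided at the children's generation into 4 shares of ₹580,000. Linnea, Ursula, and Samir each take ₹580,000. The remaining share for the deceased Quinn (₹580,000) is carried to the next generation.
That pool (₹580,000) is divided at the grandchildren's generation equally among Yseult and Tobias: ₹290,000 each.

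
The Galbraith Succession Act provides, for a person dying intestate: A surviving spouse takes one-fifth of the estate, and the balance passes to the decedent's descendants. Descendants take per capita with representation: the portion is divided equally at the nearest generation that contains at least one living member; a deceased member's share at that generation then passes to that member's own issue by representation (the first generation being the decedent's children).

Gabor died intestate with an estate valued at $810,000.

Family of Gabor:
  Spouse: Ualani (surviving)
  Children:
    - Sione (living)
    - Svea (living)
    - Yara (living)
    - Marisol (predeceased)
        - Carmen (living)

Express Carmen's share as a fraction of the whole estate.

Carmen receives 1/5 of the estate.

Ualani takes one-fifth of $810,000 = $162,000. The remaining $648,000 passes to the descendants.
The descendants' portion ($648,000) is divided into 4 shares of $162,000: Sione, Svea, and Yara each take $162,000; Marisol's $162,000 share passes to Marisol's issue.
Marisol's share ($162,000) passes entirely to Carmen.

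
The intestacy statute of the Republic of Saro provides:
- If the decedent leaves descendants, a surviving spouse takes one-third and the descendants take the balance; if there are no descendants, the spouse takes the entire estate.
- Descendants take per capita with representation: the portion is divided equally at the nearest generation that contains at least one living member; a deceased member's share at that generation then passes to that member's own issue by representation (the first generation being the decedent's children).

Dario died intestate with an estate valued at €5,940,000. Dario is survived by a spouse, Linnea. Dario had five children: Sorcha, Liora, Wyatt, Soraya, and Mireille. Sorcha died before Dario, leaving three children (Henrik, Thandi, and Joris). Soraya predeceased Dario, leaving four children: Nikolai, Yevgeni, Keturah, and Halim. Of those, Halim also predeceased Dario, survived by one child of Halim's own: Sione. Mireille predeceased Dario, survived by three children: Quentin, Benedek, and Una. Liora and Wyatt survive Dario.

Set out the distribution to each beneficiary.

Linnea: €1,980,000; Henrik: €264,000; Thandi: €264,000; Joris: €264,000; Liora: €792,000; Wyatt: €792,000; Nikolai: €198,000; Yevgeni: €198,000; Keturah: €198,000; Sione: €198,000; Quentin: €264,000; Benedek: €264,000; Una: €264,000

Linnea takes one-third of €5,940,000 = €1,980,000. The remaining €3,960,000 passes to the descendants.
The descendants' portion (€3,960,000) is divided into 5 shares of €792,000: Liora and Wyatt each take €792,000; Sorcha's €792,000 share passes to Sorcha's issue; Soraya's €792,000 share passes to Soraya's issue; Mireille's €792,000 share passes to Mireille's issue.
Sorcha's share (€792,000) is divided into 3 shares of €264,000: Henrik, Thandi, and Joris each take €264,000.
Soraya's share (€792,000) is divided into 4 shares of €198,000: Nikolai, Yevgeni, and Keturah each take €198,000; Halim's €198,000 share passes to Halim's issue.
Halim's share (€198,000) passes entirely to Sione.
Mireille's share (€792,000) is divided into 3 shares of €264,000: Quentin, Benedek, and Una each take €264,000.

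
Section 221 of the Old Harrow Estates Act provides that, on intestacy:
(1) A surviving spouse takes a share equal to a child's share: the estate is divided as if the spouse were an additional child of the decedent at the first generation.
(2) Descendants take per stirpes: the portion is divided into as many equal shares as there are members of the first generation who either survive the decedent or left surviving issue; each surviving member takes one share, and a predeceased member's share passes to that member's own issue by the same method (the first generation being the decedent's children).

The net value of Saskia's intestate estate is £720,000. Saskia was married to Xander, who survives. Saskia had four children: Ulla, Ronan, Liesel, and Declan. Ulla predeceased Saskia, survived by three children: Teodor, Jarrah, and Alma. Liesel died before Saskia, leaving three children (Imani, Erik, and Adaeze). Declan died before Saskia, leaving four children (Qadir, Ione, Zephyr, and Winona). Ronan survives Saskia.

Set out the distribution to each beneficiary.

Xander: £144,000; Teodor: £48,000; Jarrah: £48,000; Alma: £48,000; Ronan: £144,000; Imani: £48,000; Erik: £48,000; Adaeze: £48,000; Qadir: £36,000; Ione: £36,000; Zephyr: £36,000; Winona: £36,000

The spouse counts as an additional share at the children's level, so there are 5 primary shares of £144,000. Xander takes one such share (£144,000).
The children's combined portion (£576,000) is divided into 4 shares of £144,000: Ronan takes £144,000; Ulla's £144,000 share passes to Ulla's issue; Liesel's £144,000 share passes to Liesel's issue; Declan's £144,000 share passes to Declan's issue.
Ulla's share (£144,000) is divided into 3 shares of £48,000: Teodor, Jarrah, and Alma each take £48,000.
Liesel's share (£144,000) is divided into 3 shares of £48,000: Imani, Erik, and Adaeze each take £48,000.
Declan's share (£144,000) is divided into 4 shares of £36,000: Qadir, Ione, Zephyr, and Winona each take £36,000.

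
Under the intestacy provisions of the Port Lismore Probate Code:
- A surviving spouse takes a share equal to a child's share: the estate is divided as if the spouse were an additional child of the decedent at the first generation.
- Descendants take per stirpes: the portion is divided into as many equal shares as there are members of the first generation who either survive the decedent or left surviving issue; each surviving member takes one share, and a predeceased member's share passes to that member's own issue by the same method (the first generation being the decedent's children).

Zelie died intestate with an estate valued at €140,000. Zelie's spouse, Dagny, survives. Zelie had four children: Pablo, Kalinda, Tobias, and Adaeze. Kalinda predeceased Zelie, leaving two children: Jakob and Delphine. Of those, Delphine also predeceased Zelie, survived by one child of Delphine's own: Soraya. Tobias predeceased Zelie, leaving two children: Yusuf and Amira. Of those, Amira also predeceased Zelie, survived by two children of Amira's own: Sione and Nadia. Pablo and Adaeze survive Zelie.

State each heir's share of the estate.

The spouse counts as an additional share at the children's level, so there are 5 primary shares of €28,000. Dagny takes one such share (€28,000).
The children's combined portion (€112,000) is divided into 4 shares of €28,000: Pablo and Adaeze each take €28,000; Kalinda's €28,000 share passes to Kalinda's issue; Tobias's €28,000 share passes to Tobias's issue.
Kalinda's share (€28,000) is divided into 2 shares of €14,000: Jakob takes €14,000; Delphine's €14,000 share passes to Delphine's issue.
Delphine's share (€14,000) passes entirely to Soraya.
Tobias's share (€28,000) is divided into 2 shares of €14,000: Yusuf takes €14,000; Amira's €14,000 share passes to Amira's issue.
Amira's share (€14,000) is divided into 2 shares of €7,000: Sione and Nadia each take €7,000.

Dagny: €28,000; Pablo: €28,000; Jakob: €14,000; Soraya: €14,000; Yusuf: €14,000; Sione: €7,000; Nadia: €7,000; Adaeze: €28,000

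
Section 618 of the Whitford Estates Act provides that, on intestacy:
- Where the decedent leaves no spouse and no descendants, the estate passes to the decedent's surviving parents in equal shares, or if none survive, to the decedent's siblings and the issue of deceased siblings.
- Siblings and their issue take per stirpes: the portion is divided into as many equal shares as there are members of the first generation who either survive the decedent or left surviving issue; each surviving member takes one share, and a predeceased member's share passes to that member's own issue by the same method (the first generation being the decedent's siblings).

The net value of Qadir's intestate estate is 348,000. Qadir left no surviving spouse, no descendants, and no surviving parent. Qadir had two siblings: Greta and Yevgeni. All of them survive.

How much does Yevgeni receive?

The entire 348,000 passes to the siblings and their issue.
That amount (348,000) is divided into 2 shares of 174,000: Greta and Yevgeni each take 174,000.

Yevgeni receives 174,000.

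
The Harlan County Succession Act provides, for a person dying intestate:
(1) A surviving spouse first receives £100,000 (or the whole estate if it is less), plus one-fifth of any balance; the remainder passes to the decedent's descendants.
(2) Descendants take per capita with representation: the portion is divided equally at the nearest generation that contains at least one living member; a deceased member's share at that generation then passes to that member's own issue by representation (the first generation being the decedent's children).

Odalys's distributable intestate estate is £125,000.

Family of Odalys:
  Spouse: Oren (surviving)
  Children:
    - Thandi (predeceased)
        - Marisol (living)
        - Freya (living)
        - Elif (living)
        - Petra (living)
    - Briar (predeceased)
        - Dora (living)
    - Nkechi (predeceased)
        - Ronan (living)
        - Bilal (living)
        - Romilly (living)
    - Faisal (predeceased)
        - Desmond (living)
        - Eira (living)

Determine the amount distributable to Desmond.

Desmond receives £2,000.

Oren first takes £100,000, leaving a balance of £25,000. Oren then takes one-fifth of the balance (£5,000), for a total of £105,000. The remaining £20,000 passes to the descendants.
No child survives, so the initial division is made at the grandchildren's generation.
The descendants' portion (£20,000) is divided into 10 shares of £2,000: Marisol, Freya, Elif, Petra, Dora, Ronan, Bilal, Romilly, Desmond, and Eira each take £2,000.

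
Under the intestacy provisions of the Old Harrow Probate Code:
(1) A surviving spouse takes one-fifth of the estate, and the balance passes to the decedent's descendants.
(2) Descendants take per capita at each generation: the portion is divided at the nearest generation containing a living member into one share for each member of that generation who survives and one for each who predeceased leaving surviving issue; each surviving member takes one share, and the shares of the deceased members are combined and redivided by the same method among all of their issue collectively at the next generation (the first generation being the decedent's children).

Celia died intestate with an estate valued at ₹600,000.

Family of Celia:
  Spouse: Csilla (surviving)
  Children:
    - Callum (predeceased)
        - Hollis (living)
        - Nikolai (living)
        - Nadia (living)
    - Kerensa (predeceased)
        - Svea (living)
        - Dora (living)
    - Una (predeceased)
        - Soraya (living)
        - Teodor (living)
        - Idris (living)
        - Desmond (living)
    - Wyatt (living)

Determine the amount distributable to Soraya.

Csilla takes one-fifth of ₹600,000 = ₹120,000. The remaining ₹480,000 passes to the descendants.
The descendants' portion (₹480,000) is divided at the children's generation into 4 shares of ₹120,000. Wyatt takes ₹120,000. The 3 shares of the deceased (Callum, Kerensa, and Una) are combined into a pool of ₹360,000.
That pool (₹360,000) is divided at the grandchildren's generation equally among Hollis, Nikolai, Nadia, Svea, Dora, Soraya, Teodor, Idris, and Desmond: ₹40,000 each.

Soraya receives ₹40,000.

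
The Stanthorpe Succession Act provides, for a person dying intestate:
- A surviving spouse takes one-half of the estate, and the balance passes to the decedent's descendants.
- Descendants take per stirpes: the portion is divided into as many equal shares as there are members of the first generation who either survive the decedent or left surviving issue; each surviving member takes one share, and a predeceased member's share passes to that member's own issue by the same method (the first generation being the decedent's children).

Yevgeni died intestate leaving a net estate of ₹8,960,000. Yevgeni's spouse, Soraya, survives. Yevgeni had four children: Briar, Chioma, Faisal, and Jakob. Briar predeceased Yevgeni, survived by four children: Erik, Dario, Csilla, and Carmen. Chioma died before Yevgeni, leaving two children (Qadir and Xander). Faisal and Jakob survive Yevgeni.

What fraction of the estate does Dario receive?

Dario receives 1/32 of the estate.

Soraya takes one-half of ₹8,960,000 = ₹4,480,000. The remaining ₹4,480,000 passes to the descendants.
The descendants' portion (₹4,480,000) is divided into 4 shares of ₹1,120,000: Faisal and Jakob each take ₹1,120,000; Briar's ₹1,120,000 share passes to Briar's issue; Chioma's ₹1,120,000 share passes to Chioma's issue.
Briar's share (₹1,120,000) is divided into 4 shares of ₹280,000: Erik, Dario, Csilla, and Carmen each take ₹280,000.
Chioma's share (₹1,120,000) is divided into 2 shares of ₹560,000: Qadir and Xander each take ₹560,000.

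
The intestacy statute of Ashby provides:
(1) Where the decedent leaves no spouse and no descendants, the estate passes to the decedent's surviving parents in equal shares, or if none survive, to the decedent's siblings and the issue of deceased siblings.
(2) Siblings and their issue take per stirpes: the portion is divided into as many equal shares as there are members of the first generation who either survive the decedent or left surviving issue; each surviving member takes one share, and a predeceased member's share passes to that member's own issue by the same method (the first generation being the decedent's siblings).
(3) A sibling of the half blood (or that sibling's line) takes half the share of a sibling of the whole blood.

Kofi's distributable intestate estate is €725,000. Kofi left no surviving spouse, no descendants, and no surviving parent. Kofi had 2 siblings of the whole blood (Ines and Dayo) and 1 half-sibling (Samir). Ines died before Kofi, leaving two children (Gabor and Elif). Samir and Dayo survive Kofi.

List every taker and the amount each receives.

Samir: €145,000; Gabor: €145,000; Elif: €145,000; Dayo: €290,000

The entire €725,000 passes to the siblings and their issue.
Counting each half-blood sibling's line as half a unit, there are 5/2 units in €725,000, so one unit is €290,000. Whole-blood lines (Ines and Dayo) take €290,000 each; half-blood lines (Samir) take €145,000 each.
Ines's share (€290,000) is divided into 2 shares of €145,000: Gabor and Elif each take €145,000.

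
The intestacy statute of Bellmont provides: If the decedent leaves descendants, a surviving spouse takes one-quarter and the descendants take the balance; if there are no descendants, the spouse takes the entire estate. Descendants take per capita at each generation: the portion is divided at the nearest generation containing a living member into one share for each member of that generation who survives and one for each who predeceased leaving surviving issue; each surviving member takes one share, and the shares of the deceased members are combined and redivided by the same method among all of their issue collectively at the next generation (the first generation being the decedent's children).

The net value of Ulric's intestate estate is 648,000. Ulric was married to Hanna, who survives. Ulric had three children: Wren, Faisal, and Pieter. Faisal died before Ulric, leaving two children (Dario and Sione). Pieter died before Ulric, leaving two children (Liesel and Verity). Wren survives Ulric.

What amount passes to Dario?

Dario receives 81,000.

Hanna takes one-quarter of 648,000 = 162,000. The remaining 486,000 passes to the descendants.
The descendants' portion (486,000) is divided at the children's generation into 3 shares of 162,000. Wren takes 162,000. The 2 shares of the deceased (Faisal and Pieter) are combined into a pool of 324,000.
That pool (324,000) is divided at the grandchildren's generation equally among Dario, Sione, Liesel, and Verity: 81,000 each.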